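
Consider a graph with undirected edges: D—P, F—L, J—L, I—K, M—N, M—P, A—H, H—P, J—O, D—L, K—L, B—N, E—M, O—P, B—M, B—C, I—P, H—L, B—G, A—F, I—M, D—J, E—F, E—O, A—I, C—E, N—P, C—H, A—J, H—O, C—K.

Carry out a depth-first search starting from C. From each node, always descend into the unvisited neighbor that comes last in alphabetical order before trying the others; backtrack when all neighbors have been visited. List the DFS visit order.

Visit C
C → K
K → L
L → J
J → O
O → P
P → N
N → M
M → I
I → A
A → H
A → F
F → E
M → B
B → G
P → D

C, K, L, J, O, P, N, M, I, A, H, F, E, B, G, D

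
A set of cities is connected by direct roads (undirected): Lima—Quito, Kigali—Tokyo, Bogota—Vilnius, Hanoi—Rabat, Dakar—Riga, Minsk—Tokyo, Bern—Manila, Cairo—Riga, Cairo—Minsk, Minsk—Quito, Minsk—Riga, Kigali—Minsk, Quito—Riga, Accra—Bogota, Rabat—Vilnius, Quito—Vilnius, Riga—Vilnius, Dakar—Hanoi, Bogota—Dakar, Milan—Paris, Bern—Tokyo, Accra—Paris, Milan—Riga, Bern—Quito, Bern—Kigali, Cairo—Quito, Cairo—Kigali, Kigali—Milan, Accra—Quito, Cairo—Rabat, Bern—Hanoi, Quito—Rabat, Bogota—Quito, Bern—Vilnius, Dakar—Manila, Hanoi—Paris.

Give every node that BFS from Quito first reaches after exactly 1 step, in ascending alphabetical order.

Level 0: Quito
Level 1: Accra, Bern, Bogota, Cairo, Lima, Minsk, Rabat, Riga, Vilnius
Level 2: Dakar, Hanoi, Kigali, Manila, Milan, Paris, Tokyo

Accra, Bern, Bogota, Cairo, Lima, Minsk, Rabat, Riga, Vilnius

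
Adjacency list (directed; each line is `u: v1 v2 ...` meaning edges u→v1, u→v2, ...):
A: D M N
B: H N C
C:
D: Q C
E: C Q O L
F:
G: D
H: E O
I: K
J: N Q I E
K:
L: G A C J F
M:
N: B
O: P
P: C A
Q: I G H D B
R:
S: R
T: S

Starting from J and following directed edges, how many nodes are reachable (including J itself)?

BFS from J visits: J, N, Q, I, E, B, G, H, D, K, C, O, L, P, A, F, M
Reachable nodes: 17 of 20 total.

17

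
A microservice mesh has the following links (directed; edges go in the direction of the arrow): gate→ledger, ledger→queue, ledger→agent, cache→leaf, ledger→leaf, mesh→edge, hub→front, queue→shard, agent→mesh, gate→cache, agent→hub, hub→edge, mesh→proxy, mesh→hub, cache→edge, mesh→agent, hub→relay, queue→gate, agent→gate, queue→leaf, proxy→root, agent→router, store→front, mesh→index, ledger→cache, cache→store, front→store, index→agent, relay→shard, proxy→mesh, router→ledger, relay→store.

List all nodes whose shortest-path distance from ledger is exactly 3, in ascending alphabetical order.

front, index, proxy, relay

Level 0: ledger
Level 1: agent, cache, leaf, queue
Level 2: edge, gate, hub, mesh, router, shard, store
Level 3: front, index, proxy, relay
Level 4: root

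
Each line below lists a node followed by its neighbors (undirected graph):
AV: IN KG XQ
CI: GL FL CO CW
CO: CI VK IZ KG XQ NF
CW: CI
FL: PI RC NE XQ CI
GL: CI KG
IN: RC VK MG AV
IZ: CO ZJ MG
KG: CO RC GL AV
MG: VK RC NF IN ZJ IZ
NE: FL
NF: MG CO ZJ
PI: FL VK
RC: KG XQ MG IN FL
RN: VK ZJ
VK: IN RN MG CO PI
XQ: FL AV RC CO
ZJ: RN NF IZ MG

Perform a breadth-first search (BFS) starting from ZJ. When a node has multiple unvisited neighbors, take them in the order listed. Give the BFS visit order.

Visit ZJ; enqueue RN, NF, IZ, MG → queue [RN, NF, IZ, MG]
Visit RN; enqueue VK → queue [NF, IZ, MG, VK]
Visit NF; enqueue CO → queue [IZ, MG, VK, CO]
Visit IZ → queue [MG, VK, CO]
Visit MG; enqueue RC, IN → queue [VK, CO, RC, IN]
Visit VK; enqueue PI → queue [CO, RC, IN, PI]
Visit CO; enqueue CI, KG, XQ → queue [RC, IN, PI, CI, KG, XQ]
Visit RC; enqueue FL → queue [IN, PI, CI, KG, XQ, FL]
Visit IN; enqueue AV → queue [PI, CI, KG, XQ, FL, AV]
Visit PI → queue [CI, KG, XQ, FL, AV]
Visit CI; enqueue GL, CW → queue [KG, XQ, FL, AV, GL, CW]
Visit KG → queue [XQ, FL, AV, GL, CW]
Visit XQ → queue [FL, AV, GL, CW]
Visit FL; enqueue NE → queue [AV, GL, CW, NE]
Visit AV → queue [GL, CW, NE]
Visit GL → queue [CW, NE]
Visit CW → queue [NE]
Visit NE → queue []

ZJ -> RN -> NF -> IZ -> MG -> VK -> CO -> RC -> IN -> PI -> CI -> KG -> XQ -> FL -> AV -> GL -> CW -> NE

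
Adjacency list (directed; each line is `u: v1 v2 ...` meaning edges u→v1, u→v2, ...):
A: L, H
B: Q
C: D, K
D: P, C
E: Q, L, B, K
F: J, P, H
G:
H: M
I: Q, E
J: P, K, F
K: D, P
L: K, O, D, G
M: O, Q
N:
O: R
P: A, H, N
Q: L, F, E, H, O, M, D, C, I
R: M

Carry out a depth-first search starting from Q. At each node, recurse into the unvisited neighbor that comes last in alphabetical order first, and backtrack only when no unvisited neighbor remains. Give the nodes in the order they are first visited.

Visit Q
Q → O
O → R
R → M
Q → L
L → K
K → P
P → N
P → H
P → A
K → D
D → C
L → G
Q → I
I → E
E → B
Q → F
F → J

Q, O, R, M, L, K, P, N, H, A, D, C, G, I, E, B, F, J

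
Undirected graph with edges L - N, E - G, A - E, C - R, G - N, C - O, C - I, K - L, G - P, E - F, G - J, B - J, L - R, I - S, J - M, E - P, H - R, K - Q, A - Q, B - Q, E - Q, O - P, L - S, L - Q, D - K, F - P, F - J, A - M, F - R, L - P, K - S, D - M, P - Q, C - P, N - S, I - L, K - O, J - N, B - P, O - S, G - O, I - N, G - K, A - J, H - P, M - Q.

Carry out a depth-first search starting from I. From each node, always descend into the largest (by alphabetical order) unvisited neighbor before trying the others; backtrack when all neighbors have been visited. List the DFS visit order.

I, S, O, P, Q, M, J, N, L, R, H, F, E, G, K, D, A, C, B

Visit I
I → S
S → O
O → P
P → Q
Q → M
M → J
J → N
N → L
L → R
R → H
R → F
F → E
E → G
G → K
K → D
E → A
R → C
J → B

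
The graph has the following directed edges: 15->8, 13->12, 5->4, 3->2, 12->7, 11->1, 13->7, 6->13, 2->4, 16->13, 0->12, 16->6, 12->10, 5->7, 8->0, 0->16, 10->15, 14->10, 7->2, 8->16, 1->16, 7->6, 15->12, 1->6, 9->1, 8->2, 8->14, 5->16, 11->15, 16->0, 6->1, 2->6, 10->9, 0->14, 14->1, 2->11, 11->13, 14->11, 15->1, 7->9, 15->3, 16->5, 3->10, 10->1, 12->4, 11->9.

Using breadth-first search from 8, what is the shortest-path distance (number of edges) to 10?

2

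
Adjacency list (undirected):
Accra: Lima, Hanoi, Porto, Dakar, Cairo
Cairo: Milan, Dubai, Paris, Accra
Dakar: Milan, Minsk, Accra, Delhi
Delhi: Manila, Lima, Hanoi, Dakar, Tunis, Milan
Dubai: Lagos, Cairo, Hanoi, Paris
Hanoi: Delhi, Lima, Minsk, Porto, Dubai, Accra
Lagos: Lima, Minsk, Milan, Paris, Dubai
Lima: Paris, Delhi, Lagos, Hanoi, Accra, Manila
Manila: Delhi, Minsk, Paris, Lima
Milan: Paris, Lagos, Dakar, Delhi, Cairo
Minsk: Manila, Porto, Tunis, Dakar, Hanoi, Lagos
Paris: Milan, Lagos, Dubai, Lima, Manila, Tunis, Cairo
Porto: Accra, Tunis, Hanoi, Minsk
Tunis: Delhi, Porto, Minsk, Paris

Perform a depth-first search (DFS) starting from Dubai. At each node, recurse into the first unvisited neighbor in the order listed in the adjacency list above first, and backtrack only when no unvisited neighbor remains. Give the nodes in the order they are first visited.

Visit Dubai
Dubai → Lagos
Lagos → Lima
Lima → Paris
Paris → Milan
Milan → Dakar
Dakar → Minsk
Minsk → Manila
Manila → Delhi
Delhi → Hanoi
Hanoi → Porto
Porto → Accra
Accra → Cairo
Porto → Tunis

Dubai Lagos Lima Paris Milan Dakar Minsk Manila Delhi Hanoi Porto Accra Cairo Tunis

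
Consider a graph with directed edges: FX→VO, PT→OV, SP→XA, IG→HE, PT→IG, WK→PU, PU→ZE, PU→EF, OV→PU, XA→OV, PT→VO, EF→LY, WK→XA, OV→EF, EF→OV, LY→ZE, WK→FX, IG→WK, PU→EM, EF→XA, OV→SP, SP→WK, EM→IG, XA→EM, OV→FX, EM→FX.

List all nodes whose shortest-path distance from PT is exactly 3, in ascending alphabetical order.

Level 0: PT
Level 1: IG, OV, VO
Level 2: EF, FX, HE, PU, SP, WK
Level 3: EM, LY, XA, ZE

EM, LY, XA, ZE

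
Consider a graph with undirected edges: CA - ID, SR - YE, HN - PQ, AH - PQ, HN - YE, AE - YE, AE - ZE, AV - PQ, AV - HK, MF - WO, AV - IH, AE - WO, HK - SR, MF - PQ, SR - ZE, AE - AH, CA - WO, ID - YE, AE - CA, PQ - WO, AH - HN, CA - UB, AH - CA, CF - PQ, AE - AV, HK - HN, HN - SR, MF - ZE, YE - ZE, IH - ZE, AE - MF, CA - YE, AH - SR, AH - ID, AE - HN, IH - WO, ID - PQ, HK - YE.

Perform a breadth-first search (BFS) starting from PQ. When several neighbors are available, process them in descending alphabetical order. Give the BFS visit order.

Visit PQ; enqueue WO, MF, ID, HN, CF, AV, AH → queue [WO, MF, ID, HN, CF, AV, AH]
Visit WO; enqueue IH, CA, AE → queue [MF, ID, HN, CF, AV, AH, IH, CA, AE]
Visit MF; enqueue ZE → queue [ID, HN, CF, AV, AH, IH, CA, AE, ZE]
Visit ID; enqueue YE → queue [HN, CF, AV, AH, IH, CA, AE, ZE, YE]
Visit HN; enqueue SR, HK → queue [CF, AV, AH, IH, CA, AE, ZE, YE, SR, HK]
Visit CF → queue [AV, AH, IH, CA, AE, ZE, YE, SR, HK]
Visit AV → queue [AH, IH, CA, AE, ZE, YE, SR, HK]
Visit AH → queue [IH, CA, AE, ZE, YE, SR, HK]
Visit IH → queue [CA, AE, ZE, YE, SR, HK]
Visit CA; enqueue UB → queue [AE, ZE, YE, SR, HK, UB]
Visit AE → queue [ZE, YE, SR, HK, UB]
Visit ZE → queue [YE, SR, HK, UB]
Visit YE → queue [SR, HK, UB]
Visit SR → queue [HK, UB]
Visit HK → queue [UB]
Visit UB → queue []

PQ WO MF ID HN CF AV AH IH CA AE ZE YE SR HK UB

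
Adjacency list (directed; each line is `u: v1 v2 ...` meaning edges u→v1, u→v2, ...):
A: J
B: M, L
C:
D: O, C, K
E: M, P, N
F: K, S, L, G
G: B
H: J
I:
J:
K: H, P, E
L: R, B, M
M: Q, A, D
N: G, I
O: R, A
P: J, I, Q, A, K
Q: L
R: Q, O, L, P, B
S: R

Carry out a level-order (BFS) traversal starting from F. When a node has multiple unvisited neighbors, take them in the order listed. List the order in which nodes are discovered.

F -> K -> S -> L -> G -> H -> P -> E -> R -> B -> M -> J -> I -> Q -> A -> N -> O -> D -> C

Visit F; enqueue K, S, L, G → queue [K, S, L, G]
Visit K; enqueue H, P, E → queue [S, L, G, H, P, E]
Visit S; enqueue R → queue [L, G, H, P, E, R]
Visit L; enqueue B, M → queue [G, H, P, E, R, B, M]
Visit G → queue [H, P, E, R, B, M]
Visit H; enqueue J → queue [P, E, R, B, M, J]
Visit P; enqueue I, Q, A → queue [E, R, B, M, J, I, Q, A]
Visit E; enqueue N → queue [R, B, M, J, I, Q, A, N]
Visit R; enqueue O → queue [B, M, J, I, Q, A, N, O]
Visit B → queue [M, J, I, Q, A, N, O]
Visit M; enqueue D → queue [J, I, Q, A, N, O, D]
Visit J → queue [I, Q, A, N, O, D]
Visit I → queue [Q, A, N, O, D]
Visit Q → queue [A, N, O, D]
Visit A → queue [N, O, D]
Visit N → queue [O, D]
Visit O → queue [D]
Visit D; enqueue C → queue [C]
Visit C → queue []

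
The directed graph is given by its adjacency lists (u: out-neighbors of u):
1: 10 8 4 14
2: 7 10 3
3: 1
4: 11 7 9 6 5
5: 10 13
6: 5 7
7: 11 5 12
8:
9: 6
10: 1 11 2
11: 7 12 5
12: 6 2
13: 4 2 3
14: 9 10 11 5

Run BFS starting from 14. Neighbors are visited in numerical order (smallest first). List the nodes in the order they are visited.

Visit 14; enqueue 5, 9, 10, 11 → queue [5, 9, 10, 11]
Visit 5; enqueue 13 → queue [9, 10, 11, 13]
Visit 9; enqueue 6 → queue [10, 11, 13, 6]
Visit 10; enqueue 1, 2 → queue [11, 13, 6, 1, 2]
Visit 11; enqueue 7, 12 → queue [13, 6, 1, 2, 7, 12]
Visit 13; enqueue 3, 4 → queue [6, 1, 2, 7, 12, 3, 4]
Visit 6 → queue [1, 2, 7, 12, 3, 4]
Visit 1; enqueue 8 → queue [2, 7, 12, 3, 4, 8]
Visit 2 → queue [7, 12, 3, 4, 8]
Visit 7 → queue [12, 3, 4, 8]
Visit 12 → queue [3, 4, 8]
Visit 3 → queue [4, 8]
Visit 4 → queue [8]
Visit 8 → queue []

14 5 9 10 11 13 6 1 2 7 12 3 4 8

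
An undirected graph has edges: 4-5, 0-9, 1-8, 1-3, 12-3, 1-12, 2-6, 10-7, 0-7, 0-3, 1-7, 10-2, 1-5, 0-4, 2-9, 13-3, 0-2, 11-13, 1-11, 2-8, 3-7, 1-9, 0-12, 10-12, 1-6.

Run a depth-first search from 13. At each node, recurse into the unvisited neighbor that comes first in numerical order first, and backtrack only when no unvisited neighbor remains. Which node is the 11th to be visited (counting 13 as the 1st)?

12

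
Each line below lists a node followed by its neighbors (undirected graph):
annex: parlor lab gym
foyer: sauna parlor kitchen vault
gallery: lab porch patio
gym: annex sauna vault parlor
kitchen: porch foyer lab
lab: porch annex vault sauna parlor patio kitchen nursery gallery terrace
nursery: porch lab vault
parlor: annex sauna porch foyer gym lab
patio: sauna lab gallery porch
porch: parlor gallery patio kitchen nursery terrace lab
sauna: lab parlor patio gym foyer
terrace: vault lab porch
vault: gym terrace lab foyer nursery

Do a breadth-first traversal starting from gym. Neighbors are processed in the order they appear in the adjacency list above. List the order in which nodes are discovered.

gym -> annex -> sauna -> vault -> parlor -> lab -> patio -> foyer -> terrace -> nursery -> porch -> kitchen -> gallery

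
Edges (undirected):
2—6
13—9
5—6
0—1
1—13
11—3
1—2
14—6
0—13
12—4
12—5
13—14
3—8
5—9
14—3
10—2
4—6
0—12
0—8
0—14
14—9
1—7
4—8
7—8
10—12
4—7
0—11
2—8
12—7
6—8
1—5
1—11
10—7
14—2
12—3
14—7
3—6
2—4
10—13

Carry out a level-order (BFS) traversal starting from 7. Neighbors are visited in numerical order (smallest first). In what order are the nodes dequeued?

7, 1, 4, 8, 10, 12, 14, 0, 2, 5, 11, 13, 6, 3, 9

Visit 7; enqueue 1, 4, 8, 10, 12, 14 → queue [1, 4, 8, 10, 12, 14]
Visit 1; enqueue 0, 2, 5, 11, 13 → queue [4, 8, 10, 12, 14, 0, 2, 5, 11, 13]
Visit 4; enqueue 6 → queue [8, 10, 12, 14, 0, 2, 5, 11, 13, 6]
Visit 8; enqueue 3 → queue [10, 12, 14, 0, 2, 5, 11, 13, 6, 3]
Visit 10 → queue [12, 14, 0, 2, 5, 11, 13, 6, 3]
Visit 12 → queue [14, 0, 2, 5, 11, 13, 6, 3]
Visit 14; enqueue 9 → queue [0, 2, 5, 11, 13, 6, 3, 9]
Visit 0 → queue [2, 5, 11, 13, 6, 3, 9]
Visit 2 → queue [5, 11, 13, 6, 3, 9]
Visit 5 → queue [11, 13, 6, 3, 9]
Visit 11 → queue [13, 6, 3, 9]
Visit 13 → queue [6, 3, 9]
Visit 6 → queue [3, 9]
Visit 3 → queue [9]
Visit 9 → queue []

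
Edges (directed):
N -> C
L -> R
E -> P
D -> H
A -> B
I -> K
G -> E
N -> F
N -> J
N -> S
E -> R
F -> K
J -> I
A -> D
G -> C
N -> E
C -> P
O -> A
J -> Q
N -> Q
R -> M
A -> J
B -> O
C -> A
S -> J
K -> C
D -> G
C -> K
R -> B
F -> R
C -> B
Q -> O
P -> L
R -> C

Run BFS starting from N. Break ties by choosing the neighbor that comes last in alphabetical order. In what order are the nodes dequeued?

Visit N; enqueue S, Q, J, F, E, C → queue [S, Q, J, F, E, C]
Visit S → queue [Q, J, F, E, C]
Visit Q; enqueue O → queue [J, F, E, C, O]
Visit J; enqueue I → queue [F, E, C, O, I]
Visit F; enqueue R, K → queue [E, C, O, I, R, K]
Visit E; enqueue P → queue [C, O, I, R, K, P]
Visit C; enqueue B, A → queue [O, I, R, K, P, B, A]
Visit O → queue [I, R, K, P, B, A]
Visit I → queue [R, K, P, B, A]
Visit R; enqueue M → queue [K, P, B, A, M]
Visit K → queue [P, B, A, M]
Visit P; enqueue L → queue [B, A, M, L]
Visit B → queue [A, M, L]
Visit A; enqueue D → queue [M, L, D]
Visit M → queue [L, D]
Visit L → queue [D]
Visit D; enqueue H, G → queue [H, G]
Visit H → queue [G]
Visit G → queue []

N S Q J F E C O I R K P B A M L D H G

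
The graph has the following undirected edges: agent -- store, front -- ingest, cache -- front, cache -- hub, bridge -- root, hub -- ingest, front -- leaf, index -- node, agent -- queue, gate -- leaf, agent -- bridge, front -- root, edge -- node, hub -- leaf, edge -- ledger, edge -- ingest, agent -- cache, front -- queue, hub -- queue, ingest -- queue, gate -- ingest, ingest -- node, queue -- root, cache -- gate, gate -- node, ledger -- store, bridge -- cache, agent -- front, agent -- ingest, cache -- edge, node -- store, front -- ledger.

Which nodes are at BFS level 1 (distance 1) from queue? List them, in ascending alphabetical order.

agent, front, hub, ingest, root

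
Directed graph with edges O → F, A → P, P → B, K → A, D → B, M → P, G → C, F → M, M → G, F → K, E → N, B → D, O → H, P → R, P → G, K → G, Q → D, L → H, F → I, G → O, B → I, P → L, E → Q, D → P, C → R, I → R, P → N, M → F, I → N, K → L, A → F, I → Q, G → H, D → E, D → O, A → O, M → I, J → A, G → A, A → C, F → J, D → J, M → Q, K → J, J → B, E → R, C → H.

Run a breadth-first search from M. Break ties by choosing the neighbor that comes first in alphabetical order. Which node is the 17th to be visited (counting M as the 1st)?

Visit M; enqueue F, G, I, P, Q → queue [F, G, I, P, Q]
Visit F; enqueue J, K → queue [G, I, P, Q, J, K]
Visit G; enqueue A, C, H, O → queue [I, P, Q, J, K, A, C, H, O]
Visit I; enqueue N, R → queue [P, Q, J, K, A, C, H, O, N, R]
Visit P; enqueue B, L → queue [Q, J, K, A, C, H, O, N, R, B, L]
Visit Q; enqueue D → queue [J, K, A, C, H, O, N, R, B, L, D]
Visit J → queue [K, A, C, H, O, N, R, B, L, D]
Visit K → queue [A, C, H, O, N, R, B, L, D]
Visit A → queue [C, H, O, N, R, B, L, D]
Visit C → queue [H, O, N, R, B, L, D]
Visit H → queue [O, N, R, B, L, D]
Visit O → queue [N, R, B, L, D]
Visit N → queue [R, B, L, D]
Visit R → queue [B, L, D]
Visit B → queue [L, D]
Visit L → queue [D]
Visit D; enqueue E → queue [E]
Visit E → queue []

Visit order: M, F, G, I, P, Q, J, K, A, C, H, O, N, R, B, L, D, E

D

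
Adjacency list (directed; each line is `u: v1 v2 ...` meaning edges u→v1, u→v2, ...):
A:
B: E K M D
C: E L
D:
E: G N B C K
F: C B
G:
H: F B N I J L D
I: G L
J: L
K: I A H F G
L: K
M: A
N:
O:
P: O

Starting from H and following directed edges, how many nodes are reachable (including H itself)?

BFS from H visits: H, F, B, N, I, J, L, D, C, E, K, M, G, A
Reachable nodes: 14 of 16 total.

14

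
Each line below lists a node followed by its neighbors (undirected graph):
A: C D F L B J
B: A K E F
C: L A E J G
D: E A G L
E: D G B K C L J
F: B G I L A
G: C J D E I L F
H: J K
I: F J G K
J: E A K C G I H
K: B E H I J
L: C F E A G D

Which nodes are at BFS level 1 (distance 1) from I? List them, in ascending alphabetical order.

F, G, J, K

Level 0: I
Level 1: F, G, J, K
Level 2: A, B, C, D, E, H, L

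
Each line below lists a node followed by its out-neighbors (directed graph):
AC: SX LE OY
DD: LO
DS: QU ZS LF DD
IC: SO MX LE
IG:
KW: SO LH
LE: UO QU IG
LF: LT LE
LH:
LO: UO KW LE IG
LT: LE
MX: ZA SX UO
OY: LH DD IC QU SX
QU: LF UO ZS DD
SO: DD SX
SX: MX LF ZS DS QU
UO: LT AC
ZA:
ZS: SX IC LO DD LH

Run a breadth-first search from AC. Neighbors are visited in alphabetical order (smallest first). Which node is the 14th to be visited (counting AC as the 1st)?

Visit AC; enqueue LE, OY, SX → queue [LE, OY, SX]
Visit LE; enqueue IG, QU, UO → queue [OY, SX, IG, QU, UO]
Visit OY; enqueue DD, IC, LH → queue [SX, IG, QU, UO, DD, IC, LH]
Visit SX; enqueue DS, LF, MX, ZS → queue [IG, QU, UO, DD, IC, LH, DS, LF, MX, ZS]
Visit IG → queue [QU, UO, DD, IC, LH, DS, LF, MX, ZS]
Visit QU → queue [UO, DD, IC, LH, DS, LF, MX, ZS]
Visit UO; enqueue LT → queue [DD, IC, LH, DS, LF, MX, ZS, LT]
Visit DD; enqueue LO → queue [IC, LH, DS, LF, MX, ZS, LT, LO]
Visit IC; enqueue SO → queue [LH, DS, LF, MX, ZS, LT, LO, SO]
Visit LH → queue [DS, LF, MX, ZS, LT, LO, SO]
Visit DS → queue [LF, MX, ZS, LT, LO, SO]
Visit LF → queue [MX, ZS, LT, LO, SO]
Visit MX; enqueue ZA → queue [ZS, LT, LO, SO, ZA]
Visit ZS → queue [LT, LO, SO, ZA]
Visit LT → queue [LO, SO, ZA]
Visit LO; enqueue KW → queue [SO, ZA, KW]
Visit SO → queue [ZA, KW]
Visit ZA → queue [KW]
Visit KW → queue []

Visit order: AC, LE, OY, SX, IG, QU, UO, DD, IC, LH, DS, LF, MX, ZS, LT, LO, SO, ZA, KW

ZS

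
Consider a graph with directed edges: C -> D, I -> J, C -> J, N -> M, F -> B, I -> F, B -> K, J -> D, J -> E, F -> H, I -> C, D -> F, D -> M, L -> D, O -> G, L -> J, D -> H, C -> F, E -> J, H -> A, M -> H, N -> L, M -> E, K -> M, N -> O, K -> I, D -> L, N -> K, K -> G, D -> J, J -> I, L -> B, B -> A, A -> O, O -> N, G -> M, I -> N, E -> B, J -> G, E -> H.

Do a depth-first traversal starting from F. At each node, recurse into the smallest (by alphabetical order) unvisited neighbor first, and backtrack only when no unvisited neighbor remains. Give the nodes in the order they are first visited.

Visit F
F → B
B → A
A → O
O → G
G → M
M → E
E → H
E → J
J → D
D → L
J → I
I → C
I → N
N → K

F, B, A, O, G, M, E, H, J, D, L, I, C, N, K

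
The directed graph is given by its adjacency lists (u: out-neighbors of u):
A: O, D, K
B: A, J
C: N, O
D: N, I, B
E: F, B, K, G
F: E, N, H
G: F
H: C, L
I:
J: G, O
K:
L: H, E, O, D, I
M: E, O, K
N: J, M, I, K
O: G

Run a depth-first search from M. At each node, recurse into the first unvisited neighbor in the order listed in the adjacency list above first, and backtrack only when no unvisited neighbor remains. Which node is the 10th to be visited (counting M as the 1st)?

Visit M
M → E
E → F
F → N
N → J
J → G
J → O
N → I
N → K
F → H
H → C
H → L
L → D
D → B
B → A

Visit order: M, E, F, N, J, G, O, I, K, H, C, L, D, B, A

H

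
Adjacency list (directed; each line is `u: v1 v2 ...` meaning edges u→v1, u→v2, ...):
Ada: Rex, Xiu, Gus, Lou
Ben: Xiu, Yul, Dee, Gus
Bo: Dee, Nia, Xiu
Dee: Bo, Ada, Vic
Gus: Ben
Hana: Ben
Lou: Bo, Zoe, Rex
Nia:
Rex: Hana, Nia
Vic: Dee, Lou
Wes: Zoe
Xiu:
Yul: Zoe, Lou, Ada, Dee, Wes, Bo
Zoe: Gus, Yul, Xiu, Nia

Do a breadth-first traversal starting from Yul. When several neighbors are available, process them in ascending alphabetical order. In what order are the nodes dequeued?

Yul → Ada → Bo → Dee → Lou → Wes → Zoe → Gus → Rex → Xiu → Nia → Vic → Ben → Hana

Visit Yul; enqueue Ada, Bo, Dee, Lou, Wes, Zoe → queue [Ada, Bo, Dee, Lou, Wes, Zoe]
Visit Ada; enqueue Gus, Rex, Xiu → queue [Bo, Dee, Lou, Wes, Zoe, Gus, Rex, Xiu]
Visit Bo; enqueue Nia → queue [Dee, Lou, Wes, Zoe, Gus, Rex, Xiu, Nia]
Visit Dee; enqueue Vic → queue [Lou, Wes, Zoe, Gus, Rex, Xiu, Nia, Vic]
Visit Lou → queue [Wes, Zoe, Gus, Rex, Xiu, Nia, Vic]
Visit Wes → queue [Zoe, Gus, Rex, Xiu, Nia, Vic]
Visit Zoe → queue [Gus, Rex, Xiu, Nia, Vic]
Visit Gus; enqueue Ben → queue [Rex, Xiu, Nia, Vic, Ben]
Visit Rex; enqueue Hana → queue [Xiu, Nia, Vic, Ben, Hana]
Visit Xiu → queue [Nia, Vic, Ben, Hana]
Visit Nia → queue [Vic, Ben, Hana]
Visit Vic → queue [Ben, Hana]
Visit Ben → queue [Hana]
Visit Hana → queue []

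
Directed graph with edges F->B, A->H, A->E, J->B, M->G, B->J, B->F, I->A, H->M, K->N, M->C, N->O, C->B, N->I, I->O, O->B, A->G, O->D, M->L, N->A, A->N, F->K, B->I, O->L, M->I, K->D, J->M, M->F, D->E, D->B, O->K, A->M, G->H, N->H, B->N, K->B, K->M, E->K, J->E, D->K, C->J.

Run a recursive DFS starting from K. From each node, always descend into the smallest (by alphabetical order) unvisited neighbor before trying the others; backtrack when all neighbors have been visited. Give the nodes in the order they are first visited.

K → B → F → I → A → E → G → H → M → C → J → L → N → O → D

Visit K
K → B
B → F
B → I
I → A
A → E
A → G
G → H
H → M
M → C
C → J
M → L
A → N
N → O
O → D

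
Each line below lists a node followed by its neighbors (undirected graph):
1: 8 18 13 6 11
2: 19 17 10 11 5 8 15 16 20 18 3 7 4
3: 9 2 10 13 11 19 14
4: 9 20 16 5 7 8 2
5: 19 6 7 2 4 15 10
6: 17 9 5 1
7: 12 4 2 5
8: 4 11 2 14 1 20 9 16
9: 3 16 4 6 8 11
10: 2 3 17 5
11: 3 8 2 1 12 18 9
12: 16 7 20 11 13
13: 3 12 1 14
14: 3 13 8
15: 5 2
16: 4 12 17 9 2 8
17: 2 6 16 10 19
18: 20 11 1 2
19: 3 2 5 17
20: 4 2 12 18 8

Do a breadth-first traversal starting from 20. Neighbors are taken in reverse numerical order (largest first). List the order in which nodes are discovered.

20, 18, 12, 8, 4, 2, 11, 1, 16, 13, 7, 14, 9, 5, 19, 17, 15, 10, 3, 6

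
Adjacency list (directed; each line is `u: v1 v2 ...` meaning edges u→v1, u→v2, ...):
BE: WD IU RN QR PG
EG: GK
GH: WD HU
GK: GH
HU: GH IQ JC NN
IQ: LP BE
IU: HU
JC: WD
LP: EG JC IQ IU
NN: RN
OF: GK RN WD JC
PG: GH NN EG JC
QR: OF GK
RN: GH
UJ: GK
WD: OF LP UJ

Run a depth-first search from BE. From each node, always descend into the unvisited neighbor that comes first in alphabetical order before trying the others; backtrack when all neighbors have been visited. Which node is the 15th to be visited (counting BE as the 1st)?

Visit BE
BE → IU
IU → HU
HU → GH
GH → WD
WD → LP
LP → EG
EG → GK
LP → IQ
LP → JC
WD → OF
OF → RN
WD → UJ
HU → NN
BE → PG
BE → QR

Visit order: BE, IU, HU, GH, WD, LP, EG, GK, IQ, JC, OF, RN, UJ, NN, PG, QR

PG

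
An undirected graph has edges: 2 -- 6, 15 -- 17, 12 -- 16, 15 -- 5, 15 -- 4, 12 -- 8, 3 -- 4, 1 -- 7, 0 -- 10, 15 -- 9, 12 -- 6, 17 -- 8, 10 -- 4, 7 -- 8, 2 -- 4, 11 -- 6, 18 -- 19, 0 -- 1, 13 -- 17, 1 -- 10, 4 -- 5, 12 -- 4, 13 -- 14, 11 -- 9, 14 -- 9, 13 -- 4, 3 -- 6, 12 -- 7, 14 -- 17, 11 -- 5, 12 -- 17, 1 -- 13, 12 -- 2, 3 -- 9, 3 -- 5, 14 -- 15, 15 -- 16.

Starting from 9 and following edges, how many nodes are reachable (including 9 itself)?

BFS from 9 visits: 9, 15, 14, 11, 3, 17, 16, 5, 4, 13, 6, 12, 8, 10, 2, 1, 7, 0
Reachable nodes: 18 of 20 total.

18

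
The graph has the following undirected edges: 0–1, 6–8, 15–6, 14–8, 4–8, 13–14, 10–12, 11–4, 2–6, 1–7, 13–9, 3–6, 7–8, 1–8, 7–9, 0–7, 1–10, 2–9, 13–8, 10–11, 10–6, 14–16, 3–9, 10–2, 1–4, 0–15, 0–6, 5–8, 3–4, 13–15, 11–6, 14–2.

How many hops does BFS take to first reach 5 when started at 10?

3

Level 0: 10
Level 1: 1, 2, 6, 11, 12
Level 2: 0, 3, 4, 7, 8, 9, 14, 15
Level 3: 5, 13, 16
5 first appears at level 3.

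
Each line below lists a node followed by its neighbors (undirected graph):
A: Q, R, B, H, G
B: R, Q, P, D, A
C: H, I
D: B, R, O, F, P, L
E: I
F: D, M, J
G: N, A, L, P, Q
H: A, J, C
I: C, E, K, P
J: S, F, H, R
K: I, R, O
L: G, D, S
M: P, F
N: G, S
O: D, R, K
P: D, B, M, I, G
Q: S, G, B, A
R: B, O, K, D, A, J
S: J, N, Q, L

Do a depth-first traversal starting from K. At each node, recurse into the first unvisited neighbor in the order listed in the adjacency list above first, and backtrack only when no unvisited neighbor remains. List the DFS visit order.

K, I, C, H, A, Q, S, J, F, D, B, R, O, P, M, G, N, L, E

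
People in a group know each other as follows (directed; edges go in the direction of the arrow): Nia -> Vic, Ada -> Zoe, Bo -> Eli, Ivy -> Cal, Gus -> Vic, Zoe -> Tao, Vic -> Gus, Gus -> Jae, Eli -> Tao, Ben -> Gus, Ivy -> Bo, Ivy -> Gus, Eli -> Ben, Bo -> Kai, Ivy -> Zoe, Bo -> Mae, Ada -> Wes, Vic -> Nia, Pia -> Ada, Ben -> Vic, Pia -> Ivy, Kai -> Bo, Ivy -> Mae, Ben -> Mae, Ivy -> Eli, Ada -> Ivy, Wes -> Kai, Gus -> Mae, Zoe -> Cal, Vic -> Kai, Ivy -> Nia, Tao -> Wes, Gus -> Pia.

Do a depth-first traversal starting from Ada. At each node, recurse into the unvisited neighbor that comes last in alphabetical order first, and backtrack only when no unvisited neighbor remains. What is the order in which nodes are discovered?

Ada -> Zoe -> Tao -> Wes -> Kai -> Bo -> Mae -> Eli -> Ben -> Vic -> Nia -> Gus -> Pia -> Ivy -> Cal -> Jae

Visit Ada
Ada → Zoe
Zoe → Tao
Tao → Wes
Wes → Kai
Kai → Bo
Bo → Mae
Bo → Eli
Eli → Ben
Ben → Vic
Vic → Nia
Vic → Gus
Gus → Pia
Pia → Ivy
Ivy → Cal
Gus → Jae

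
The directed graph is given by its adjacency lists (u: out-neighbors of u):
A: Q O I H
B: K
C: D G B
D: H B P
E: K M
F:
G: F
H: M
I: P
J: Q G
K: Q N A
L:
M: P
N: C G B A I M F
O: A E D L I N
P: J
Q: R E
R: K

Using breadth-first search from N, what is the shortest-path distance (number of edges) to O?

2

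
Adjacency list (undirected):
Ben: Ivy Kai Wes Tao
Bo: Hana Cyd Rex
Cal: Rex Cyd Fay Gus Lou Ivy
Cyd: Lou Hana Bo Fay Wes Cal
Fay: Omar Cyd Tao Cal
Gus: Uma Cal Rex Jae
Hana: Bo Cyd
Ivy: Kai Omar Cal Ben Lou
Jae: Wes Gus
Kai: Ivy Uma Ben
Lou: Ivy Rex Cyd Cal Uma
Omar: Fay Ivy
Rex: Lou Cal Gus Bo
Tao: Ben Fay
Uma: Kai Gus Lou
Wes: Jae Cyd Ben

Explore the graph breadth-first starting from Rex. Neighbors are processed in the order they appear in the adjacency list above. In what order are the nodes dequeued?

Rex Lou Cal Gus Bo Ivy Cyd Uma Fay Jae Hana Kai Omar Ben Wes Tao

Visit Rex; enqueue Lou, Cal, Gus, Bo → queue [Lou, Cal, Gus, Bo]
Visit Lou; enqueue Ivy, Cyd, Uma → queue [Cal, Gus, Bo, Ivy, Cyd, Uma]
Visit Cal; enqueue Fay → queue [Gus, Bo, Ivy, Cyd, Uma, Fay]
Visit Gus; enqueue Jae → queue [Bo, Ivy, Cyd, Uma, Fay, Jae]
Visit Bo; enqueue Hana → queue [Ivy, Cyd, Uma, Fay, Jae, Hana]
Visit Ivy; enqueue Kai, Omar, Ben → queue [Cyd, Uma, Fay, Jae, Hana, Kai, Omar, Ben]
Visit Cyd; enqueue Wes → queue [Uma, Fay, Jae, Hana, Kai, Omar, Ben, Wes]
Visit Uma → queue [Fay, Jae, Hana, Kai, Omar, Ben, Wes]
Visit Fay; enqueue Tao → queue [Jae, Hana, Kai, Omar, Ben, Wes, Tao]
Visit Jae → queue [Hana, Kai, Omar, Ben, Wes, Tao]
Visit Hana → queue [Kai, Omar, Ben, Wes, Tao]
Visit Kai → queue [Omar, Ben, Wes, Tao]
Visit Omar → queue [Ben, Wes, Tao]
Visit Ben → queue [Wes, Tao]
Visit Wes → queue [Tao]
Visit Tao → queue []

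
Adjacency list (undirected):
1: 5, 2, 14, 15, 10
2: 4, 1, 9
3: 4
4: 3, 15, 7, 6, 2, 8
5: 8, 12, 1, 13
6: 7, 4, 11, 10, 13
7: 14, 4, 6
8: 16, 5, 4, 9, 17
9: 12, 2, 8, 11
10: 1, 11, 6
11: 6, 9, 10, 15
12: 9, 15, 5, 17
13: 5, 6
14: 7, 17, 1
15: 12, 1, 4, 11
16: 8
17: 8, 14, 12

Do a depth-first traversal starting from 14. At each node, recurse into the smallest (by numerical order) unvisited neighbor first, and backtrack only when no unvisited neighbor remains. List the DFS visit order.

14 -> 1 -> 2 -> 4 -> 3 -> 6 -> 7 -> 10 -> 11 -> 9 -> 8 -> 5 -> 12 -> 15 -> 17 -> 13 -> 16

Visit 14
14 → 1
1 → 2
2 → 4
4 → 3
4 → 6
6 → 7
6 → 10
10 → 11
11 → 9
9 → 8
8 → 5
5 → 12
12 → 15
12 → 17
5 → 13
8 → 16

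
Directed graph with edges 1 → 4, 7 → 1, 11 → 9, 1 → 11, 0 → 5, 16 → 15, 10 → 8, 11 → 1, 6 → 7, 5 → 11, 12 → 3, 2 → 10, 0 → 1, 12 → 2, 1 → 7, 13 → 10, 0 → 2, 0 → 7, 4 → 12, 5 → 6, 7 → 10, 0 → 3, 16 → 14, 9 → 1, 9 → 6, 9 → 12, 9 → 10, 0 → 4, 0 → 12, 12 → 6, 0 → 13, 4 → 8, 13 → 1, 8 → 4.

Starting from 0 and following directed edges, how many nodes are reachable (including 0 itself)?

14

BFS from 0 visits: 0, 1, 2, 3, 4, 5, 7, 12, 13, 11, 10, 8, 6, 9
Reachable nodes: 14 of 17 total.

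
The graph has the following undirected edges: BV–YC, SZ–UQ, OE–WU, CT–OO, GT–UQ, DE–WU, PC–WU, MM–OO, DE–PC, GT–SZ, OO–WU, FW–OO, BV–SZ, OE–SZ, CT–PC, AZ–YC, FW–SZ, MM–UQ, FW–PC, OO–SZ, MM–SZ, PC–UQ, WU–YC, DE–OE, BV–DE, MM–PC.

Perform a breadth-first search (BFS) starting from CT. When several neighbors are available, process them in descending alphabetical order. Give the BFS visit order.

CT, PC, OO, WU, UQ, MM, FW, DE, SZ, YC, OE, GT, BV, AZ

Visit CT; enqueue PC, OO → queue [PC, OO]
Visit PC; enqueue WU, UQ, MM, FW, DE → queue [OO, WU, UQ, MM, FW, DE]
Visit OO; enqueue SZ → queue [WU, UQ, MM, FW, DE, SZ]
Visit WU; enqueue YC, OE → queue [UQ, MM, FW, DE, SZ, YC, OE]
Visit UQ; enqueue GT → queue [MM, FW, DE, SZ, YC, OE, GT]
Visit MM → queue [FW, DE, SZ, YC, OE, GT]
Visit FW → queue [DE, SZ, YC, OE, GT]
Visit DE; enqueue BV → queue [SZ, YC, OE, GT, BV]
Visit SZ → queue [YC, OE, GT, BV]
Visit YC; enqueue AZ → queue [OE, GT, BV, AZ]
Visit OE → queue [GT, BV, AZ]
Visit GT → queue [BV, AZ]
Visit BV → queue [AZ]
Visit AZ → queue []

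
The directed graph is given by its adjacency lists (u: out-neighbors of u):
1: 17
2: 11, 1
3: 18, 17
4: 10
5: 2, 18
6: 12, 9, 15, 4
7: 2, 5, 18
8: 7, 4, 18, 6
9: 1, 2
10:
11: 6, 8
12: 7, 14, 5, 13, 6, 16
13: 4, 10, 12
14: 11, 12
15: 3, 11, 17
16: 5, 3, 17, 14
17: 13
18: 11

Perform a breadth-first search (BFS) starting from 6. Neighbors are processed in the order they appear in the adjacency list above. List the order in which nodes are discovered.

6, 12, 9, 15, 4, 7, 14, 5, 13, 16, 1, 2, 3, 11, 17, 10, 18, 8

Visit 6; enqueue 12, 9, 15, 4 → queue [12, 9, 15, 4]
Visit 12; enqueue 7, 14, 5, 13, 16 → queue [9, 15, 4, 7, 14, 5, 13, 16]
Visit 9; enqueue 1, 2 → queue [15, 4, 7, 14, 5, 13, 16, 1, 2]
Visit 15; enqueue 3, 11, 17 → queue [4, 7, 14, 5, 13, 16, 1, 2, 3, 11, 17]
Visit 4; enqueue 10 → queue [7, 14, 5, 13, 16, 1, 2, 3, 11, 17, 10]
Visit 7; enqueue 18 → queue [14, 5, 13, 16, 1, 2, 3, 11, 17, 10, 18]
Visit 14 → queue [5, 13, 16, 1, 2, 3, 11, 17, 10, 18]
Visit 5 → queue [13, 16, 1, 2, 3, 11, 17, 10, 18]
Visit 13 → queue [16, 1, 2, 3, 11, 17, 10, 18]
Visit 16 → queue [1, 2, 3, 11, 17, 10, 18]
Visit 1 → queue [2, 3, 11, 17, 10, 18]
Visit 2 → queue [3, 11, 17, 10, 18]
Visit 3 → queue [11, 17, 10, 18]
Visit 11; enqueue 8 → queue [17, 10, 18, 8]
Visit 17 → queue [10, 18, 8]
Visit 10 → queue [18, 8]
Visit 18 → queue [8]
Visit 8 → queue []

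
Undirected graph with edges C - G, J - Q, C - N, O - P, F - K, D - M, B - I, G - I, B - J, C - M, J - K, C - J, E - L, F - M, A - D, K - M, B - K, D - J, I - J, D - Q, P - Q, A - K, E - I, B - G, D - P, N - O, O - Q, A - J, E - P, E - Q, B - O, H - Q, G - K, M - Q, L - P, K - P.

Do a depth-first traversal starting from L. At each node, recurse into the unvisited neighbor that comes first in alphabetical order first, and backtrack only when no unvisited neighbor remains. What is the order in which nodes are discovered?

Visit L
L → E
E → I
I → B
B → G
G → C
C → J
J → A
A → D
D → M
M → F
F → K
K → P
P → O
O → N
O → Q
Q → H

L E I B G C J A D M F K P O N Q H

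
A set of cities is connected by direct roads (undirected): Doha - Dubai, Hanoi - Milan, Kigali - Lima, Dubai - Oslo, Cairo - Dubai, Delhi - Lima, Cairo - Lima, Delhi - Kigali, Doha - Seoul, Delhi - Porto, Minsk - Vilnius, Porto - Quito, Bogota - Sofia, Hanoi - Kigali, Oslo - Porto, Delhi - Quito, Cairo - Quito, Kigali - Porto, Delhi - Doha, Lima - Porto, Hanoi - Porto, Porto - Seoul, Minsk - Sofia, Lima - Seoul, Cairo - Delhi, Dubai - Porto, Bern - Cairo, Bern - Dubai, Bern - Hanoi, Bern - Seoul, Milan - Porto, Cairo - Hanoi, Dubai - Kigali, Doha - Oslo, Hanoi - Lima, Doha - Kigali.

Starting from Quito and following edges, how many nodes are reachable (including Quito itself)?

13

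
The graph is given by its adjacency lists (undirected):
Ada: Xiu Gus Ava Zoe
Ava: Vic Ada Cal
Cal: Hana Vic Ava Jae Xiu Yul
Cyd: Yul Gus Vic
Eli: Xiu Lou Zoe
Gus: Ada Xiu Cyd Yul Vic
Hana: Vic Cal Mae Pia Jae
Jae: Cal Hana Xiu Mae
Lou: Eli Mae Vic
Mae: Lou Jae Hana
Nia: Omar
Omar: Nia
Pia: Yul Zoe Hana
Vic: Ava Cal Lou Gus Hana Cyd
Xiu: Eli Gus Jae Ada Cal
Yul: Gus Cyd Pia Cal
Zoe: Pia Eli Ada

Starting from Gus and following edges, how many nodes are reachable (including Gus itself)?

BFS from Gus visits: Gus, Ada, Xiu, Cyd, Yul, Vic, Ava, Zoe, Eli, Jae, Cal, Pia, Lou, Hana, Mae
Reachable nodes: 15 of 17 total.

15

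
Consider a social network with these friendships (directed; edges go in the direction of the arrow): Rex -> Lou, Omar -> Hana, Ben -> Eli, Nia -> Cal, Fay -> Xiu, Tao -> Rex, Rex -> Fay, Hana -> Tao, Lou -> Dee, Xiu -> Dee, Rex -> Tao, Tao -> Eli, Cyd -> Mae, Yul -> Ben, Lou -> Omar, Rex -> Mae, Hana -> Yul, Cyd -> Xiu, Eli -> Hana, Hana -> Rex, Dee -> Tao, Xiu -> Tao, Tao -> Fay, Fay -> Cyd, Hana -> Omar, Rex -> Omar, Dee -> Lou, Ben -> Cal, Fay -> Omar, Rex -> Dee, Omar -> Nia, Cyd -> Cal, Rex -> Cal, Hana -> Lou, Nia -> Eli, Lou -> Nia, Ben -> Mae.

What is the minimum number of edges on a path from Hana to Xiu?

Level 0: Hana
Level 1: Lou, Omar, Rex, Tao, Yul
Level 2: Ben, Cal, Dee, Eli, Fay, Mae, Nia
Level 3: Cyd, Xiu
Xiu first appears at level 3.

3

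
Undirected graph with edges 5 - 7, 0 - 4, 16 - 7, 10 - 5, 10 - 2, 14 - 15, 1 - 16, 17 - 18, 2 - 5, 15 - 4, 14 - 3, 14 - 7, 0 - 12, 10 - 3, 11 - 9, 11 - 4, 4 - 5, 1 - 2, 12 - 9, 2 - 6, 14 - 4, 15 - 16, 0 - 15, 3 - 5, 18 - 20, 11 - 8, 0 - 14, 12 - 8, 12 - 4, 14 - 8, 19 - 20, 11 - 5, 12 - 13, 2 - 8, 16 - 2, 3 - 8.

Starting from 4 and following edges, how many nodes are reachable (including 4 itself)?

17

BFS from 4 visits: 4, 15, 14, 12, 11, 5, 0, 16, 8, 7, 3, 13, 9, 10, 2, 1, 6
Reachable nodes: 17 of 21 total.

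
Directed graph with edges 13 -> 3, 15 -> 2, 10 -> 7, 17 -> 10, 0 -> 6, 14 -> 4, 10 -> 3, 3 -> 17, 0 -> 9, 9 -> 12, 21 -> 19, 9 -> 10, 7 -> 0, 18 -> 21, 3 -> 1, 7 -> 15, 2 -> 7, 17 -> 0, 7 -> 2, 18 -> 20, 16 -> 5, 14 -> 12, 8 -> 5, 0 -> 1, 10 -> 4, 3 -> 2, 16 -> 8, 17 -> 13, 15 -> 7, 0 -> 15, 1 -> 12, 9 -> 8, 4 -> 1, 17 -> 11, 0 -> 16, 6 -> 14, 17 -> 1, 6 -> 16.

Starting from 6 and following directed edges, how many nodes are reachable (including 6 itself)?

BFS from 6 visits: 6, 16, 14, 8, 5, 12, 4, 1
Reachable nodes: 8 of 22 total.

8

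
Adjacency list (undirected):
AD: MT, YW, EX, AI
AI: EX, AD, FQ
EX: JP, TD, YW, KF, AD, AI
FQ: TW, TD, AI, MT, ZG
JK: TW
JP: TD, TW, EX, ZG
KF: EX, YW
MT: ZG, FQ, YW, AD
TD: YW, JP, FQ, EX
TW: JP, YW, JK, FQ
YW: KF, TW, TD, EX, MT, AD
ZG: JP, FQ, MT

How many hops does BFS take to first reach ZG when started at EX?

Level 0: EX
Level 1: AD, AI, JP, KF, TD, YW
Level 2: FQ, MT, TW, ZG
Level 3: JK
ZG first appears at level 2.

2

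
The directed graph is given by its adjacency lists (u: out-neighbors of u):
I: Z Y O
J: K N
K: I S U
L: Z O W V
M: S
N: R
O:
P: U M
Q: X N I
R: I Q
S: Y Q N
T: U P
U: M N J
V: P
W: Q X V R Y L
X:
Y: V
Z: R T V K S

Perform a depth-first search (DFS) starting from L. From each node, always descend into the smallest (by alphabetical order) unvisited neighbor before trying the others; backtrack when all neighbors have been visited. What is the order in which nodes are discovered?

L → O → V → P → M → S → N → R → I → Y → Z → K → U → J → T → Q → X → W

Visit L
L → O
L → V
V → P
P → M
M → S
S → N
N → R
R → I
I → Y
I → Z
Z → K
K → U
U → J
Z → T
R → Q
Q → X
L → W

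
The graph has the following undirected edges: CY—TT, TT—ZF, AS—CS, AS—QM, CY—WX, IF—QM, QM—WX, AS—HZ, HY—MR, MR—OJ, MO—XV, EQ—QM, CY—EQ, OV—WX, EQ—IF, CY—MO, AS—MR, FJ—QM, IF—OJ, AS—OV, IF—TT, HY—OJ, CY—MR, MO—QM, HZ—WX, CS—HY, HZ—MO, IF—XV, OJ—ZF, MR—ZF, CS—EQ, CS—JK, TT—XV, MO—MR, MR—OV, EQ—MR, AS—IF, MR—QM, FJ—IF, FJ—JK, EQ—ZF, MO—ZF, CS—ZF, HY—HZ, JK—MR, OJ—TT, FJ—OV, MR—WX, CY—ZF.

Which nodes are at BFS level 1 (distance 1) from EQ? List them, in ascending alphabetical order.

CS, CY, IF, MR, QM, ZF

Level 0: EQ
Level 1: CS, CY, IF, MR, QM, ZF
Level 2: AS, FJ, HY, JK, MO, OJ, OV, TT, WX, XV
Level 3: HZ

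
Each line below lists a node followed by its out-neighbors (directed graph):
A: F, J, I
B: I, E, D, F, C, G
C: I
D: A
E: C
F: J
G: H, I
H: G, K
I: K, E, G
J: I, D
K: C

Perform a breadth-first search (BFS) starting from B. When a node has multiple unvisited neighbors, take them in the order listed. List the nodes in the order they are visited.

B, I, E, D, F, C, G, K, A, J, H

Visit B; enqueue I, E, D, F, C, G → queue [I, E, D, F, C, G]
Visit I; enqueue K → queue [E, D, F, C, G, K]
Visit E → queue [D, F, C, G, K]
Visit D; enqueue A → queue [F, C, G, K, A]
Visit F; enqueue J → queue [C, G, K, A, J]
Visit C → queue [G, K, A, J]
Visit G; enqueue H → queue [K, A, J, H]
Visit K → queue [A, J, H]
Visit A → queue [J, H]
Visit J → queue [H]
Visit H → queue []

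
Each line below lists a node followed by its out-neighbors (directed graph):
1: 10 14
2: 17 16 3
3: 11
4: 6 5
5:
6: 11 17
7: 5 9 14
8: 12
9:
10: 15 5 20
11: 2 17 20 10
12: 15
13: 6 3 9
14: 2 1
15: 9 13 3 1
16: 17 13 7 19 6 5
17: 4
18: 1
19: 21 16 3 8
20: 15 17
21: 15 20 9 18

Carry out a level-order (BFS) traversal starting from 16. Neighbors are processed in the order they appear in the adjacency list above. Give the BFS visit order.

Visit 16; enqueue 17, 13, 7, 19, 6, 5 → queue [17, 13, 7, 19, 6, 5]
Visit 17; enqueue 4 → queue [13, 7, 19, 6, 5, 4]
Visit 13; enqueue 3, 9 → queue [7, 19, 6, 5, 4, 3, 9]
Visit 7; enqueue 14 → queue [19, 6, 5, 4, 3, 9, 14]
Visit 19; enqueue 21, 8 → queue [6, 5, 4, 3, 9, 14, 21, 8]
Visit 6; enqueue 11 → queue [5, 4, 3, 9, 14, 21, 8, 11]
Visit 5 → queue [4, 3, 9, 14, 21, 8, 11]
Visit 4 → queue [3, 9, 14, 21, 8, 11]
Visit 3 → queue [9, 14, 21, 8, 11]
Visit 9 → queue [14, 21, 8, 11]
Visit 14; enqueue 2, 1 → queue [21, 8, 11, 2, 1]
Visit 21; enqueue 15, 20, 18 → queue [8, 11, 2, 1, 15, 20, 18]
Visit 8; enqueue 12 → queue [11, 2, 1, 15, 20, 18, 12]
Visit 11; enqueue 10 → queue [2, 1, 15, 20, 18, 12, 10]
Visit 2 → queue [1, 15, 20, 18, 12, 10]
Visit 1 → queue [15, 20, 18, 12, 10]
Visit 15 → queue [20, 18, 12, 10]
Visit 20 → queue [18, 12, 10]
Visit 18 → queue [12, 10]
Visit 12 → queue [10]
Visit 10 → queue []

16 → 17 → 13 → 7 → 19 → 6 → 5 → 4 → 3 → 9 → 14 → 21 → 8 → 11 → 2 → 1 → 15 → 20 → 18 → 12 → 10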